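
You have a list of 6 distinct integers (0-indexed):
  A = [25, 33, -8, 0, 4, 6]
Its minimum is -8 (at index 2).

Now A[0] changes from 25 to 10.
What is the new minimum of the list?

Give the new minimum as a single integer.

Answer: -8

Derivation:
Old min = -8 (at index 2)
Change: A[0] 25 -> 10
Changed element was NOT the old min.
  New min = min(old_min, new_val) = min(-8, 10) = -8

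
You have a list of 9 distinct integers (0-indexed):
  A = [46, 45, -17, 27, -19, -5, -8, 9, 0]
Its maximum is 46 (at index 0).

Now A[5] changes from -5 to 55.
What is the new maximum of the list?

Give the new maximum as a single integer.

Old max = 46 (at index 0)
Change: A[5] -5 -> 55
Changed element was NOT the old max.
  New max = max(old_max, new_val) = max(46, 55) = 55

Answer: 55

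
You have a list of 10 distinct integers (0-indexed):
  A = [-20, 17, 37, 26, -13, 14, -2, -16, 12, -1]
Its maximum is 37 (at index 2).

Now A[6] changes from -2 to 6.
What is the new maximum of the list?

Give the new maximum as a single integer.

Old max = 37 (at index 2)
Change: A[6] -2 -> 6
Changed element was NOT the old max.
  New max = max(old_max, new_val) = max(37, 6) = 37

Answer: 37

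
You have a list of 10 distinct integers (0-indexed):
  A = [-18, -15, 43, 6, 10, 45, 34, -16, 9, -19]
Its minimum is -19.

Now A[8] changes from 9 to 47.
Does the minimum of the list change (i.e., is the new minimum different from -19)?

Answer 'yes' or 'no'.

Answer: no

Derivation:
Old min = -19
Change: A[8] 9 -> 47
Changed element was NOT the min; min changes only if 47 < -19.
New min = -19; changed? no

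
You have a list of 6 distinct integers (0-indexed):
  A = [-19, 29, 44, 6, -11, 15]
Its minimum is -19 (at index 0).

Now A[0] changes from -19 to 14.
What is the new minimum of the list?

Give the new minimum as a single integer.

Old min = -19 (at index 0)
Change: A[0] -19 -> 14
Changed element WAS the min. Need to check: is 14 still <= all others?
  Min of remaining elements: -11
  New min = min(14, -11) = -11

Answer: -11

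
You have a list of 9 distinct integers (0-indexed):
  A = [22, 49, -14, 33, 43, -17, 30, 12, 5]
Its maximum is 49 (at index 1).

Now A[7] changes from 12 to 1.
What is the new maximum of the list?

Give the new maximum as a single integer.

Old max = 49 (at index 1)
Change: A[7] 12 -> 1
Changed element was NOT the old max.
  New max = max(old_max, new_val) = max(49, 1) = 49

Answer: 49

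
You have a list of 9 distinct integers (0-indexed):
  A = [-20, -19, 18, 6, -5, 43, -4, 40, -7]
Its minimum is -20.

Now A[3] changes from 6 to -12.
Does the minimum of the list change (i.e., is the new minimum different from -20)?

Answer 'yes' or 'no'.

Answer: no

Derivation:
Old min = -20
Change: A[3] 6 -> -12
Changed element was NOT the min; min changes only if -12 < -20.
New min = -20; changed? no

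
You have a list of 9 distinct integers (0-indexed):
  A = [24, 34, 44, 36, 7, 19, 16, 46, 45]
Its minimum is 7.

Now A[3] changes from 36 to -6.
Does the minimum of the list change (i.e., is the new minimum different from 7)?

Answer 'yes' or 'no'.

Answer: yes

Derivation:
Old min = 7
Change: A[3] 36 -> -6
Changed element was NOT the min; min changes only if -6 < 7.
New min = -6; changed? yes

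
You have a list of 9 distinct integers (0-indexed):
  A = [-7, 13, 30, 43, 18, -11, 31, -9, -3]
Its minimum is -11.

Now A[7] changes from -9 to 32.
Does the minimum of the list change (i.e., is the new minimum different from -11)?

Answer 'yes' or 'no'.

Answer: no

Derivation:
Old min = -11
Change: A[7] -9 -> 32
Changed element was NOT the min; min changes only if 32 < -11.
New min = -11; changed? no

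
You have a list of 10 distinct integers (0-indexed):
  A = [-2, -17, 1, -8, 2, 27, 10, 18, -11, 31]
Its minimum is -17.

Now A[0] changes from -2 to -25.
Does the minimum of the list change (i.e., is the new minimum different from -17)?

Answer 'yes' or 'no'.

Answer: yes

Derivation:
Old min = -17
Change: A[0] -2 -> -25
Changed element was NOT the min; min changes only if -25 < -17.
New min = -25; changed? yes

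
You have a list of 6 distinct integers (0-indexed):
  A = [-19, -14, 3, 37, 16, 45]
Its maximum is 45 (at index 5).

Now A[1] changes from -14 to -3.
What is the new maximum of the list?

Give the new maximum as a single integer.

Answer: 45

Derivation:
Old max = 45 (at index 5)
Change: A[1] -14 -> -3
Changed element was NOT the old max.
  New max = max(old_max, new_val) = max(45, -3) = 45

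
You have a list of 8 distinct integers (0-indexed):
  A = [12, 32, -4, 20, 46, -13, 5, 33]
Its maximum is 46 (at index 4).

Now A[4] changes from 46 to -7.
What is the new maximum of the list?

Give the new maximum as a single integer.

Answer: 33

Derivation:
Old max = 46 (at index 4)
Change: A[4] 46 -> -7
Changed element WAS the max -> may need rescan.
  Max of remaining elements: 33
  New max = max(-7, 33) = 33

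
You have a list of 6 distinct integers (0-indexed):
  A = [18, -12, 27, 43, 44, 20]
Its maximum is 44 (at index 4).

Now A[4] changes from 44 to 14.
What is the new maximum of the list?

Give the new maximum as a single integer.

Old max = 44 (at index 4)
Change: A[4] 44 -> 14
Changed element WAS the max -> may need rescan.
  Max of remaining elements: 43
  New max = max(14, 43) = 43

Answer: 43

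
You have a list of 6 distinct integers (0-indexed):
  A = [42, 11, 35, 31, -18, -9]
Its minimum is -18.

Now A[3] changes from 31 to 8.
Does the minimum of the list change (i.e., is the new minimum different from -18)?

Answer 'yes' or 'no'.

Answer: no

Derivation:
Old min = -18
Change: A[3] 31 -> 8
Changed element was NOT the min; min changes only if 8 < -18.
New min = -18; changed? no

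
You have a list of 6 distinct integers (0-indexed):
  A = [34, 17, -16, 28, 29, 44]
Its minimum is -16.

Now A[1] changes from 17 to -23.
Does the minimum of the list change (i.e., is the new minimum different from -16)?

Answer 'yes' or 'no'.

Answer: yes

Derivation:
Old min = -16
Change: A[1] 17 -> -23
Changed element was NOT the min; min changes only if -23 < -16.
New min = -23; changed? yes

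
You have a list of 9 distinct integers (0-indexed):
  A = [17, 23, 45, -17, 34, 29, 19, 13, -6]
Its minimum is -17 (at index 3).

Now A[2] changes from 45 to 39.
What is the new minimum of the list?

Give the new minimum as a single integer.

Old min = -17 (at index 3)
Change: A[2] 45 -> 39
Changed element was NOT the old min.
  New min = min(old_min, new_val) = min(-17, 39) = -17

Answer: -17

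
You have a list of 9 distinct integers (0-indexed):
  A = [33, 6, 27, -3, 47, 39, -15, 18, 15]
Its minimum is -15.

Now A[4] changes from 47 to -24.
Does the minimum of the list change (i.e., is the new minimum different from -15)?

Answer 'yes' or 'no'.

Answer: yes

Derivation:
Old min = -15
Change: A[4] 47 -> -24
Changed element was NOT the min; min changes only if -24 < -15.
New min = -24; changed? yes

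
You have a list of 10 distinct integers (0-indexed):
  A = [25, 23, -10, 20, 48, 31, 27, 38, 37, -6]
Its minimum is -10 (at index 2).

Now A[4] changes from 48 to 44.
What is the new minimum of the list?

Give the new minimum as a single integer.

Old min = -10 (at index 2)
Change: A[4] 48 -> 44
Changed element was NOT the old min.
  New min = min(old_min, new_val) = min(-10, 44) = -10

Answer: -10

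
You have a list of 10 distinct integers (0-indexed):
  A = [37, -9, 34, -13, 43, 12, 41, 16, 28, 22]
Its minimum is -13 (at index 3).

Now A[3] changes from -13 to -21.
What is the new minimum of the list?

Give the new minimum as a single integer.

Old min = -13 (at index 3)
Change: A[3] -13 -> -21
Changed element WAS the min. Need to check: is -21 still <= all others?
  Min of remaining elements: -9
  New min = min(-21, -9) = -21

Answer: -21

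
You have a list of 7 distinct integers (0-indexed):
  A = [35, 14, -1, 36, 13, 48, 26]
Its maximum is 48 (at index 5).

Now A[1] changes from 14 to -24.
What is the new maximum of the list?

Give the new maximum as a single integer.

Old max = 48 (at index 5)
Change: A[1] 14 -> -24
Changed element was NOT the old max.
  New max = max(old_max, new_val) = max(48, -24) = 48

Answer: 48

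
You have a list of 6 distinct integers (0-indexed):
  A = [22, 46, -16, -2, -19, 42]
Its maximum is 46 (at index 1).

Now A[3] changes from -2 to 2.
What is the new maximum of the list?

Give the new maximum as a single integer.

Old max = 46 (at index 1)
Change: A[3] -2 -> 2
Changed element was NOT the old max.
  New max = max(old_max, new_val) = max(46, 2) = 46

Answer: 46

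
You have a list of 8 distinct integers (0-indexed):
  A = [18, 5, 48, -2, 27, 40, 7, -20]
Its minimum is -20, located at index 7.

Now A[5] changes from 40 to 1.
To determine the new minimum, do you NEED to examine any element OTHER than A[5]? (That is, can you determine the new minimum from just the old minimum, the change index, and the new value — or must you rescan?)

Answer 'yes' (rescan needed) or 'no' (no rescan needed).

Old min = -20 at index 7
Change at index 5: 40 -> 1
Index 5 was NOT the min. New min = min(-20, 1). No rescan of other elements needed.
Needs rescan: no

Answer: no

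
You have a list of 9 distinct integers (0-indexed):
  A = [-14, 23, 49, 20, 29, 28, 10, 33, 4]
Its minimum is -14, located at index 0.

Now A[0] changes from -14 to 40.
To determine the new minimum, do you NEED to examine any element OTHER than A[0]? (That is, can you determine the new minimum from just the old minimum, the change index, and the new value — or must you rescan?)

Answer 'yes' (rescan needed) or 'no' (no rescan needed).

Old min = -14 at index 0
Change at index 0: -14 -> 40
Index 0 WAS the min and new value 40 > old min -14. Must rescan other elements to find the new min.
Needs rescan: yes

Answer: yes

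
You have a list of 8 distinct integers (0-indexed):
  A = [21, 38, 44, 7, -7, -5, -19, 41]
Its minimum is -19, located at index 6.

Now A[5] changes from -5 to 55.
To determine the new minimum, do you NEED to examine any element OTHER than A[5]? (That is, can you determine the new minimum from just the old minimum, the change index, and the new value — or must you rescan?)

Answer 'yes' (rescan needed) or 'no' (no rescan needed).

Old min = -19 at index 6
Change at index 5: -5 -> 55
Index 5 was NOT the min. New min = min(-19, 55). No rescan of other elements needed.
Needs rescan: no

Answer: no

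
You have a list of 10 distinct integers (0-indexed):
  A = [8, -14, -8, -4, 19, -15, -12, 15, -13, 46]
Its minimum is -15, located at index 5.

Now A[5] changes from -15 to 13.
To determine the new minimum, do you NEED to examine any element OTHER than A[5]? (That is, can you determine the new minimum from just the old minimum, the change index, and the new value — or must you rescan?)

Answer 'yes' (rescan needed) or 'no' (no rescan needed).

Answer: yes

Derivation:
Old min = -15 at index 5
Change at index 5: -15 -> 13
Index 5 WAS the min and new value 13 > old min -15. Must rescan other elements to find the new min.
Needs rescan: yes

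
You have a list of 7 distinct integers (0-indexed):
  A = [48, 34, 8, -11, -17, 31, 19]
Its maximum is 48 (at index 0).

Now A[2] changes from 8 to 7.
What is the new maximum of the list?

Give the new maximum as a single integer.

Answer: 48

Derivation:
Old max = 48 (at index 0)
Change: A[2] 8 -> 7
Changed element was NOT the old max.
  New max = max(old_max, new_val) = max(48, 7) = 48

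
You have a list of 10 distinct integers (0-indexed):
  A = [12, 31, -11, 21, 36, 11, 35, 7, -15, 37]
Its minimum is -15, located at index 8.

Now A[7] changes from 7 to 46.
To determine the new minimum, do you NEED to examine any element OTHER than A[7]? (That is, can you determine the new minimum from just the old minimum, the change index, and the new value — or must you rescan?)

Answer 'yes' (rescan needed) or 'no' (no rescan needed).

Old min = -15 at index 8
Change at index 7: 7 -> 46
Index 7 was NOT the min. New min = min(-15, 46). No rescan of other elements needed.
Needs rescan: no

Answer: no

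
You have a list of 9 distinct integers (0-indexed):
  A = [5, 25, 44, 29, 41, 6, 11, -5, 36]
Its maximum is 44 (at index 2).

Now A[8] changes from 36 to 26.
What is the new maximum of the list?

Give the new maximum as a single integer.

Old max = 44 (at index 2)
Change: A[8] 36 -> 26
Changed element was NOT the old max.
  New max = max(old_max, new_val) = max(44, 26) = 44

Answer: 44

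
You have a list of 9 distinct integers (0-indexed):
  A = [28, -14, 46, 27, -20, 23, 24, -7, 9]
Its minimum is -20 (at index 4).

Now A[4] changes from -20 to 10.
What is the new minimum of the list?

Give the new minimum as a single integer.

Answer: -14

Derivation:
Old min = -20 (at index 4)
Change: A[4] -20 -> 10
Changed element WAS the min. Need to check: is 10 still <= all others?
  Min of remaining elements: -14
  New min = min(10, -14) = -14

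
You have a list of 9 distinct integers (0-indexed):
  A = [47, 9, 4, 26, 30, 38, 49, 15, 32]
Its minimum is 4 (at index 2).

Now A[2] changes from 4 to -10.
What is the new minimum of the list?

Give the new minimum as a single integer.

Answer: -10

Derivation:
Old min = 4 (at index 2)
Change: A[2] 4 -> -10
Changed element WAS the min. Need to check: is -10 still <= all others?
  Min of remaining elements: 9
  New min = min(-10, 9) = -10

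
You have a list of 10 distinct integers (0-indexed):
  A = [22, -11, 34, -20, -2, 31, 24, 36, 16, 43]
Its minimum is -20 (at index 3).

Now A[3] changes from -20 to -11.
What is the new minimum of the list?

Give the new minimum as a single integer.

Old min = -20 (at index 3)
Change: A[3] -20 -> -11
Changed element WAS the min. Need to check: is -11 still <= all others?
  Min of remaining elements: -11
  New min = min(-11, -11) = -11

Answer: -11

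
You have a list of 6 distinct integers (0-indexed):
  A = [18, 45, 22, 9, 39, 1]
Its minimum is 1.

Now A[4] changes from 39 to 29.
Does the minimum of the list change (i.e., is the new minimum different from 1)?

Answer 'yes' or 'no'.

Old min = 1
Change: A[4] 39 -> 29
Changed element was NOT the min; min changes only if 29 < 1.
New min = 1; changed? no

Answer: no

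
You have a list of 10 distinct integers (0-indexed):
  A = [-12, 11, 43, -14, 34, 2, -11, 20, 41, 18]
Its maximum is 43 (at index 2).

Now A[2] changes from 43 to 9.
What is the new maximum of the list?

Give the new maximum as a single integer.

Answer: 41

Derivation:
Old max = 43 (at index 2)
Change: A[2] 43 -> 9
Changed element WAS the max -> may need rescan.
  Max of remaining elements: 41
  New max = max(9, 41) = 41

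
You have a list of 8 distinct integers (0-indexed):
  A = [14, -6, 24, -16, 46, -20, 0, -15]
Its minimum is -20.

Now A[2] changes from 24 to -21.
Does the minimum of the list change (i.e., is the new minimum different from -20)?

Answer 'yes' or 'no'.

Old min = -20
Change: A[2] 24 -> -21
Changed element was NOT the min; min changes only if -21 < -20.
New min = -21; changed? yes

Answer: yes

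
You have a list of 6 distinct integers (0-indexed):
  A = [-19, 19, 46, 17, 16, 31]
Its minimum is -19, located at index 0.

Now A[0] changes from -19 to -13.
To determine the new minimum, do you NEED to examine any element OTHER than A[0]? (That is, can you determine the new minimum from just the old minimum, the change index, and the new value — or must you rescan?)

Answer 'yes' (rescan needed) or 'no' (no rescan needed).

Answer: yes

Derivation:
Old min = -19 at index 0
Change at index 0: -19 -> -13
Index 0 WAS the min and new value -13 > old min -19. Must rescan other elements to find the new min.
Needs rescan: yes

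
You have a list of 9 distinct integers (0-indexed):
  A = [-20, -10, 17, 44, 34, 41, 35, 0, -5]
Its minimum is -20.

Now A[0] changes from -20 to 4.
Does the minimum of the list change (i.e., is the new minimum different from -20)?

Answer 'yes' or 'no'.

Answer: yes

Derivation:
Old min = -20
Change: A[0] -20 -> 4
Changed element was the min; new min must be rechecked.
New min = -10; changed? yes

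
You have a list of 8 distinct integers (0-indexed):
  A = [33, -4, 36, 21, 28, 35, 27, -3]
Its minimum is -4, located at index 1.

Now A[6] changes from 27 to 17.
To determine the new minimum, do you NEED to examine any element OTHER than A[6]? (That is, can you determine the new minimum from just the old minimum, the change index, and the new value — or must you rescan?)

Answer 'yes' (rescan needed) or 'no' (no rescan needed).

Answer: no

Derivation:
Old min = -4 at index 1
Change at index 6: 27 -> 17
Index 6 was NOT the min. New min = min(-4, 17). No rescan of other elements needed.
Needs rescan: no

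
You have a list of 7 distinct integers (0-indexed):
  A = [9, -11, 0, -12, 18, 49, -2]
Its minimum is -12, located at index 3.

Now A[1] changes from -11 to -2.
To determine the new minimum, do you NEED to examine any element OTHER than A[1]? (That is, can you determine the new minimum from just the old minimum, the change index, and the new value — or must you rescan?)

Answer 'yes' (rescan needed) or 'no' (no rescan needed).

Old min = -12 at index 3
Change at index 1: -11 -> -2
Index 1 was NOT the min. New min = min(-12, -2). No rescan of other elements needed.
Needs rescan: no

Answer: no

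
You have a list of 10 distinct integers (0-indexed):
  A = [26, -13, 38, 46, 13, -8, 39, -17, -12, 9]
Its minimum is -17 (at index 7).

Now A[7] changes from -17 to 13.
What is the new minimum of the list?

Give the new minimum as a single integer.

Answer: -13

Derivation:
Old min = -17 (at index 7)
Change: A[7] -17 -> 13
Changed element WAS the min. Need to check: is 13 still <= all others?
  Min of remaining elements: -13
  New min = min(13, -13) = -13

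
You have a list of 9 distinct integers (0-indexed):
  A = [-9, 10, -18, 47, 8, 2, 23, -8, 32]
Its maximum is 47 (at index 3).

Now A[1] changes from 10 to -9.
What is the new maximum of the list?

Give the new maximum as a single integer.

Answer: 47

Derivation:
Old max = 47 (at index 3)
Change: A[1] 10 -> -9
Changed element was NOT the old max.
  New max = max(old_max, new_val) = max(47, -9) = 47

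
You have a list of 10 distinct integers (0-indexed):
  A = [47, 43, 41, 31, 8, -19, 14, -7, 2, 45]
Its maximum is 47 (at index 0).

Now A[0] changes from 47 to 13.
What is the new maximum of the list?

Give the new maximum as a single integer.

Answer: 45

Derivation:
Old max = 47 (at index 0)
Change: A[0] 47 -> 13
Changed element WAS the max -> may need rescan.
  Max of remaining elements: 45
  New max = max(13, 45) = 45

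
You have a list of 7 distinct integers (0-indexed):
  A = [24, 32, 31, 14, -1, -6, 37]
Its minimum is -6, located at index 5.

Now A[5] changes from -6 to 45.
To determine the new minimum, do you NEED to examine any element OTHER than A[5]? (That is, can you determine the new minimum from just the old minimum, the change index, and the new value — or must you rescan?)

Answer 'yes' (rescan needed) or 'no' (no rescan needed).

Old min = -6 at index 5
Change at index 5: -6 -> 45
Index 5 WAS the min and new value 45 > old min -6. Must rescan other elements to find the new min.
Needs rescan: yes

Answer: yes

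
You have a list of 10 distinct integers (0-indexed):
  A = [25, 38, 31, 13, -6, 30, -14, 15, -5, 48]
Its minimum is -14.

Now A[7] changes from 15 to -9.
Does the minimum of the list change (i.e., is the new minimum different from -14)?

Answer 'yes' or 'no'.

Old min = -14
Change: A[7] 15 -> -9
Changed element was NOT the min; min changes only if -9 < -14.
New min = -14; changed? no

Answer: no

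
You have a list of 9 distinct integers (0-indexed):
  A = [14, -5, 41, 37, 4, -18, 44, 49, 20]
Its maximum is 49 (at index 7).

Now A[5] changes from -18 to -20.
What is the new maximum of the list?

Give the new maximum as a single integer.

Old max = 49 (at index 7)
Change: A[5] -18 -> -20
Changed element was NOT the old max.
  New max = max(old_max, new_val) = max(49, -20) = 49

Answer: 49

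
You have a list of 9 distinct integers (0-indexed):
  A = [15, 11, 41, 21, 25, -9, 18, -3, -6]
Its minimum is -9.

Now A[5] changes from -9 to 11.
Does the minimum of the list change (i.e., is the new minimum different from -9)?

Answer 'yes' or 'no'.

Old min = -9
Change: A[5] -9 -> 11
Changed element was the min; new min must be rechecked.
New min = -6; changed? yes

Answer: yes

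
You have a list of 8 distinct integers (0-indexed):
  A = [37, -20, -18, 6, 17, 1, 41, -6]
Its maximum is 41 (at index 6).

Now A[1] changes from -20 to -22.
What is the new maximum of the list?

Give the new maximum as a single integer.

Answer: 41

Derivation:
Old max = 41 (at index 6)
Change: A[1] -20 -> -22
Changed element was NOT the old max.
  New max = max(old_max, new_val) = max(41, -22) = 41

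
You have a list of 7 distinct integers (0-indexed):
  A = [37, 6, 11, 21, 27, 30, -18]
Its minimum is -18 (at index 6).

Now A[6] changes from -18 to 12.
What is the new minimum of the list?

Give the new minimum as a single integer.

Answer: 6

Derivation:
Old min = -18 (at index 6)
Change: A[6] -18 -> 12
Changed element WAS the min. Need to check: is 12 still <= all others?
  Min of remaining elements: 6
  New min = min(12, 6) = 6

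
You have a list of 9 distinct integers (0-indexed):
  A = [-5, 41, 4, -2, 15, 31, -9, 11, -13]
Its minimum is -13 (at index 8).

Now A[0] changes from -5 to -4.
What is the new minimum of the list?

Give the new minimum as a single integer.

Old min = -13 (at index 8)
Change: A[0] -5 -> -4
Changed element was NOT the old min.
  New min = min(old_min, new_val) = min(-13, -4) = -13

Answer: -13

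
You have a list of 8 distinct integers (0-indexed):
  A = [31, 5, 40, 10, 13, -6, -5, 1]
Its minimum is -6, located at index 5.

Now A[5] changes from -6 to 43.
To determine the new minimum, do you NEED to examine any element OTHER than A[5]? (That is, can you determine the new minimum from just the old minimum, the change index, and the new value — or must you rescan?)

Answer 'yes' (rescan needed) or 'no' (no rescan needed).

Answer: yes

Derivation:
Old min = -6 at index 5
Change at index 5: -6 -> 43
Index 5 WAS the min and new value 43 > old min -6. Must rescan other elements to find the new min.
Needs rescan: yes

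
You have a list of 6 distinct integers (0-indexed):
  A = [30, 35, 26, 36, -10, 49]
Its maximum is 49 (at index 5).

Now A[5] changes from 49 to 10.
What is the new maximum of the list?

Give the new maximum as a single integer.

Old max = 49 (at index 5)
Change: A[5] 49 -> 10
Changed element WAS the max -> may need rescan.
  Max of remaining elements: 36
  New max = max(10, 36) = 36

Answer: 36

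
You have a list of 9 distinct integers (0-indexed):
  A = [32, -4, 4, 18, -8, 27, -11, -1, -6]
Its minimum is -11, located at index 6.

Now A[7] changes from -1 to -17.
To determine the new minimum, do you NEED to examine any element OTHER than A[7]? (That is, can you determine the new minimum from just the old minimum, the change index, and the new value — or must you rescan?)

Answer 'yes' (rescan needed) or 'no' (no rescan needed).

Answer: no

Derivation:
Old min = -11 at index 6
Change at index 7: -1 -> -17
Index 7 was NOT the min. New min = min(-11, -17). No rescan of other elements needed.
Needs rescan: no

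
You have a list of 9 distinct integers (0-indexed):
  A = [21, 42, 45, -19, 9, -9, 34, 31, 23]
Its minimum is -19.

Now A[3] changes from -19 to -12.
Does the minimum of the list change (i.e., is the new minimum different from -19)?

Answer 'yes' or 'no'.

Old min = -19
Change: A[3] -19 -> -12
Changed element was the min; new min must be rechecked.
New min = -12; changed? yes

Answer: yes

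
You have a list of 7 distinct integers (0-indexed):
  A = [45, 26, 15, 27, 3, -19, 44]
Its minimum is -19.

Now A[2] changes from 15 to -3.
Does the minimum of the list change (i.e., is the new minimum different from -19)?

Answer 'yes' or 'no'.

Answer: no

Derivation:
Old min = -19
Change: A[2] 15 -> -3
Changed element was NOT the min; min changes only if -3 < -19.
New min = -19; changed? no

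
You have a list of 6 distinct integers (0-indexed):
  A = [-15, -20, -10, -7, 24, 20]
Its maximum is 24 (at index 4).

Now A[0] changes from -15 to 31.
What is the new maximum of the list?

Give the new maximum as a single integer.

Old max = 24 (at index 4)
Change: A[0] -15 -> 31
Changed element was NOT the old max.
  New max = max(old_max, new_val) = max(24, 31) = 31

Answer: 31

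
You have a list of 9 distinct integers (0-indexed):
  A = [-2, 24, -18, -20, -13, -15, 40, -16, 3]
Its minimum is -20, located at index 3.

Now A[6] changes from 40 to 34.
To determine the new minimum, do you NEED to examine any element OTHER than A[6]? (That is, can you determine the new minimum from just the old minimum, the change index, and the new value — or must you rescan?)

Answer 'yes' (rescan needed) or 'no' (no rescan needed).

Old min = -20 at index 3
Change at index 6: 40 -> 34
Index 6 was NOT the min. New min = min(-20, 34). No rescan of other elements needed.
Needs rescan: no

Answer: no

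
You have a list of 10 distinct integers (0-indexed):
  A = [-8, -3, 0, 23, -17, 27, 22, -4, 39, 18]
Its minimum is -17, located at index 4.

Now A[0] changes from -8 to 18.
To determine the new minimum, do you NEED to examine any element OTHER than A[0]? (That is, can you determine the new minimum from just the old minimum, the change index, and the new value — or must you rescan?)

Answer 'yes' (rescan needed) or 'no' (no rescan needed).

Answer: no

Derivation:
Old min = -17 at index 4
Change at index 0: -8 -> 18
Index 0 was NOT the min. New min = min(-17, 18). No rescan of other elements needed.
Needs rescan: no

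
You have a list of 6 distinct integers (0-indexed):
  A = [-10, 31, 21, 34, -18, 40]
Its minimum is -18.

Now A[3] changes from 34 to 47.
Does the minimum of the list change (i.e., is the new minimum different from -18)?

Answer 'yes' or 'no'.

Answer: no

Derivation:
Old min = -18
Change: A[3] 34 -> 47
Changed element was NOT the min; min changes only if 47 < -18.
New min = -18; changed? no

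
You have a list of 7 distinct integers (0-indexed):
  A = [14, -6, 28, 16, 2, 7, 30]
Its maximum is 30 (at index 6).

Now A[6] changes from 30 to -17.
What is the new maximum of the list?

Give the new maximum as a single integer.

Answer: 28

Derivation:
Old max = 30 (at index 6)
Change: A[6] 30 -> -17
Changed element WAS the max -> may need rescan.
  Max of remaining elements: 28
  New max = max(-17, 28) = 28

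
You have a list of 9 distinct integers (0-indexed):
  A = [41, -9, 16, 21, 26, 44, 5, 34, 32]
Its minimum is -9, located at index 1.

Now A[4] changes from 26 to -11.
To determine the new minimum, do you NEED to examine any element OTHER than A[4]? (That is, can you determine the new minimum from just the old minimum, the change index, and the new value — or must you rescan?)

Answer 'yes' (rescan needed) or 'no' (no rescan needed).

Old min = -9 at index 1
Change at index 4: 26 -> -11
Index 4 was NOT the min. New min = min(-9, -11). No rescan of other elements needed.
Needs rescan: no

Answer: no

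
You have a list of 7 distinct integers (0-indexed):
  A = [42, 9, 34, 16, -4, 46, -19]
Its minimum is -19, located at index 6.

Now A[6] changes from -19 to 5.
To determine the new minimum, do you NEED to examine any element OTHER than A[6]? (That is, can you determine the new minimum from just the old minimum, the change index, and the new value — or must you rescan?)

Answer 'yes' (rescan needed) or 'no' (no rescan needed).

Answer: yes

Derivation:
Old min = -19 at index 6
Change at index 6: -19 -> 5
Index 6 WAS the min and new value 5 > old min -19. Must rescan other elements to find the new min.
Needs rescan: yes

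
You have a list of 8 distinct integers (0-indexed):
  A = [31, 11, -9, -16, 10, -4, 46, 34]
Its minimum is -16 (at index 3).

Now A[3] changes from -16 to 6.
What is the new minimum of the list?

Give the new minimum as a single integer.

Answer: -9

Derivation:
Old min = -16 (at index 3)
Change: A[3] -16 -> 6
Changed element WAS the min. Need to check: is 6 still <= all others?
  Min of remaining elements: -9
  New min = min(6, -9) = -9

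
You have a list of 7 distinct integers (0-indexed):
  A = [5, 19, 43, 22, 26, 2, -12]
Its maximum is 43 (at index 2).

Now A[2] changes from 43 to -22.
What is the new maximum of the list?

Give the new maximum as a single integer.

Old max = 43 (at index 2)
Change: A[2] 43 -> -22
Changed element WAS the max -> may need rescan.
  Max of remaining elements: 26
  New max = max(-22, 26) = 26

Answer: 26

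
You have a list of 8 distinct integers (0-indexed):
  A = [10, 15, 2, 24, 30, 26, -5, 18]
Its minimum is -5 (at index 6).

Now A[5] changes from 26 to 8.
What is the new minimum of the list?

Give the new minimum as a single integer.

Answer: -5

Derivation:
Old min = -5 (at index 6)
Change: A[5] 26 -> 8
Changed element was NOT the old min.
  New min = min(old_min, new_val) = min(-5, 8) = -5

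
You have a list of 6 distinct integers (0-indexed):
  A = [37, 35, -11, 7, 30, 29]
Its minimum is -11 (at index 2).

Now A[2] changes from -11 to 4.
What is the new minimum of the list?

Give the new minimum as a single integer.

Answer: 4

Derivation:
Old min = -11 (at index 2)
Change: A[2] -11 -> 4
Changed element WAS the min. Need to check: is 4 still <= all others?
  Min of remaining elements: 7
  New min = min(4, 7) = 4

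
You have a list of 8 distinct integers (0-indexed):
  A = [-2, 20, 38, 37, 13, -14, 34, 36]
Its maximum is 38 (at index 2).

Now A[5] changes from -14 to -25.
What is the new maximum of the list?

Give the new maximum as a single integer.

Answer: 38

Derivation:
Old max = 38 (at index 2)
Change: A[5] -14 -> -25
Changed element was NOT the old max.
  New max = max(old_max, new_val) = max(38, -25) = 38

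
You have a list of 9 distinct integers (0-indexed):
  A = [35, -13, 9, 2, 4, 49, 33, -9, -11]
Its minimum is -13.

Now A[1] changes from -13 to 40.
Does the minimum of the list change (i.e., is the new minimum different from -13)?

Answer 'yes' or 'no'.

Old min = -13
Change: A[1] -13 -> 40
Changed element was the min; new min must be rechecked.
New min = -11; changed? yes

Answer: yes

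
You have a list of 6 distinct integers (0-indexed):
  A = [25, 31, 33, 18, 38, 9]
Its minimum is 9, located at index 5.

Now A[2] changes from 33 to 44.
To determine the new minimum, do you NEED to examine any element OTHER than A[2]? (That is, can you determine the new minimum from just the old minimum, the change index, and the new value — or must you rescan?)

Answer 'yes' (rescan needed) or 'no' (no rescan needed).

Old min = 9 at index 5
Change at index 2: 33 -> 44
Index 2 was NOT the min. New min = min(9, 44). No rescan of other elements needed.
Needs rescan: no

Answer: no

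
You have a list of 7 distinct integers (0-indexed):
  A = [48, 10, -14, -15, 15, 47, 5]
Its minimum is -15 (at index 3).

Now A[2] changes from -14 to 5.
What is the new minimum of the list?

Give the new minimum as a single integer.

Answer: -15

Derivation:
Old min = -15 (at index 3)
Change: A[2] -14 -> 5
Changed element was NOT the old min.
  New min = min(old_min, new_val) = min(-15, 5) = -15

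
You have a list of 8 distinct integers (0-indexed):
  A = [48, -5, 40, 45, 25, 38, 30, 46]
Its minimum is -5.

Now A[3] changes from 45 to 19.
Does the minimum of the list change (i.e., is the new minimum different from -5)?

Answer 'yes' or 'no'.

Answer: no

Derivation:
Old min = -5
Change: A[3] 45 -> 19
Changed element was NOT the min; min changes only if 19 < -5.
New min = -5; changed? no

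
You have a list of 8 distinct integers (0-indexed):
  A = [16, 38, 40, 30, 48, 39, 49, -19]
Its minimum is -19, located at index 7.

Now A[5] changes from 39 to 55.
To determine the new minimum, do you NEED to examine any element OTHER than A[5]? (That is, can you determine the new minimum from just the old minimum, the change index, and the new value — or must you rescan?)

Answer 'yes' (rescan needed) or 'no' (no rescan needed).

Answer: no

Derivation:
Old min = -19 at index 7
Change at index 5: 39 -> 55
Index 5 was NOT the min. New min = min(-19, 55). No rescan of other elements needed.
Needs rescan: no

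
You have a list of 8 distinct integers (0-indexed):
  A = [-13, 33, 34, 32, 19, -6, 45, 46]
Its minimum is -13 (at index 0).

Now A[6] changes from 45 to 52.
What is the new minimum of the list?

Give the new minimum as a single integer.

Answer: -13

Derivation:
Old min = -13 (at index 0)
Change: A[6] 45 -> 52
Changed element was NOT the old min.
  New min = min(old_min, new_val) = min(-13, 52) = -13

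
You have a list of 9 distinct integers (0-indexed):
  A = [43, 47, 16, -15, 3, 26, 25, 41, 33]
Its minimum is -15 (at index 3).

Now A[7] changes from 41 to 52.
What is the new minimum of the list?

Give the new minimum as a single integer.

Answer: -15

Derivation:
Old min = -15 (at index 3)
Change: A[7] 41 -> 52
Changed element was NOT the old min.
  New min = min(old_min, new_val) = min(-15, 52) = -15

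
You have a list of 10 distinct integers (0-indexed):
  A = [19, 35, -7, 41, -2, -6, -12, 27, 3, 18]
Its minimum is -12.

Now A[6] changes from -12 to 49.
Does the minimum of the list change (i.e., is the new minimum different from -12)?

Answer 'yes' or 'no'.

Answer: yes

Derivation:
Old min = -12
Change: A[6] -12 -> 49
Changed element was the min; new min must be rechecked.
New min = -7; changed? yes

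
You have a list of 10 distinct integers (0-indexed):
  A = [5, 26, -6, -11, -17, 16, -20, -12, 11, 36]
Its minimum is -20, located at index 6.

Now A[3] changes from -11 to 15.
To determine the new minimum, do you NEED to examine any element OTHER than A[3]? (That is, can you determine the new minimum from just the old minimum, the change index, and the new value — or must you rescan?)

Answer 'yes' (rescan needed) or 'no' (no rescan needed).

Old min = -20 at index 6
Change at index 3: -11 -> 15
Index 3 was NOT the min. New min = min(-20, 15). No rescan of other elements needed.
Needs rescan: no

Answer: no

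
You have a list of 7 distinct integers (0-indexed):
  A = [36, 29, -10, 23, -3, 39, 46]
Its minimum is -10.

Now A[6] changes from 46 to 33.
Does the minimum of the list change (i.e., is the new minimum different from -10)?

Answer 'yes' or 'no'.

Answer: no

Derivation:
Old min = -10
Change: A[6] 46 -> 33
Changed element was NOT the min; min changes only if 33 < -10.
New min = -10; changed? no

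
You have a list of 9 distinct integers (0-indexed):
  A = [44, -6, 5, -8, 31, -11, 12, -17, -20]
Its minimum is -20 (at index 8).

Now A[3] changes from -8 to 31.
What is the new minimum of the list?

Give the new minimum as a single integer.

Old min = -20 (at index 8)
Change: A[3] -8 -> 31
Changed element was NOT the old min.
  New min = min(old_min, new_val) = min(-20, 31) = -20

Answer: -20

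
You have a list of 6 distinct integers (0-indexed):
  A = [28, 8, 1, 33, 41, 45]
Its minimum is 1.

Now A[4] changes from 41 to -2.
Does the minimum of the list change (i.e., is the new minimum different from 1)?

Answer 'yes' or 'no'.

Old min = 1
Change: A[4] 41 -> -2
Changed element was NOT the min; min changes only if -2 < 1.
New min = -2; changed? yes

Answer: yes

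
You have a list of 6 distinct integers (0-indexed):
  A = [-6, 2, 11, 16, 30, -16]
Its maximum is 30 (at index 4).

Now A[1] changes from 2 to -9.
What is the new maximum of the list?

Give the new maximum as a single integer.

Old max = 30 (at index 4)
Change: A[1] 2 -> -9
Changed element was NOT the old max.
  New max = max(old_max, new_val) = max(30, -9) = 30

Answer: 30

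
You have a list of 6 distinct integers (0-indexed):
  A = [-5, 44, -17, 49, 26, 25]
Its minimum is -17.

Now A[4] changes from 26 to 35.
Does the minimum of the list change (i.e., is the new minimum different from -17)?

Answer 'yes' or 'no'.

Old min = -17
Change: A[4] 26 -> 35
Changed element was NOT the min; min changes only if 35 < -17.
New min = -17; changed? no

Answer: no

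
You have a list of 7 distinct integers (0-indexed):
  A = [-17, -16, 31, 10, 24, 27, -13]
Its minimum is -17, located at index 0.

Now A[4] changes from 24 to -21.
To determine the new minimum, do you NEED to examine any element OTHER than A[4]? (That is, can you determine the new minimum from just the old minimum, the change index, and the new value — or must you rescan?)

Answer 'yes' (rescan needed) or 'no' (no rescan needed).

Answer: no

Derivation:
Old min = -17 at index 0
Change at index 4: 24 -> -21
Index 4 was NOT the min. New min = min(-17, -21). No rescan of other elements needed.
Needs rescan: no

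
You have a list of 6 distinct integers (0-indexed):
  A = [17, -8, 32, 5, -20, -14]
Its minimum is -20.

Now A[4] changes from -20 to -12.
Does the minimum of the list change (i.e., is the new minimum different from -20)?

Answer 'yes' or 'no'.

Old min = -20
Change: A[4] -20 -> -12
Changed element was the min; new min must be rechecked.
New min = -14; changed? yes

Answer: yes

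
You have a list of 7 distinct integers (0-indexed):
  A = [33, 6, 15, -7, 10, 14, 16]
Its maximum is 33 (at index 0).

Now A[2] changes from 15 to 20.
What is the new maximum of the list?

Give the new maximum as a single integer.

Answer: 33

Derivation:
Old max = 33 (at index 0)
Change: A[2] 15 -> 20
Changed element was NOT the old max.
  New max = max(old_max, new_val) = max(33, 20) = 33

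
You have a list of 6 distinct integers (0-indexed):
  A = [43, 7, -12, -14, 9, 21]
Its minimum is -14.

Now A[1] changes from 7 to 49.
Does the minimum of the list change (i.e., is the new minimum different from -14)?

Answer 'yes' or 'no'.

Old min = -14
Change: A[1] 7 -> 49
Changed element was NOT the min; min changes only if 49 < -14.
New min = -14; changed? no

Answer: no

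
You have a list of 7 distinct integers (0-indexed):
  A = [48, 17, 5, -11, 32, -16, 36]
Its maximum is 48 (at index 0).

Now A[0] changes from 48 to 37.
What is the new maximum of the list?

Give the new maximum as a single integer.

Answer: 37

Derivation:
Old max = 48 (at index 0)
Change: A[0] 48 -> 37
Changed element WAS the max -> may need rescan.
  Max of remaining elements: 36
  New max = max(37, 36) = 37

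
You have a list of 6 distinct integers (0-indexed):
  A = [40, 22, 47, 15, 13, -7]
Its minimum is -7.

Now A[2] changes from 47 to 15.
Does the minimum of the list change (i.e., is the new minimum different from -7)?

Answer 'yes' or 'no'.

Old min = -7
Change: A[2] 47 -> 15
Changed element was NOT the min; min changes only if 15 < -7.
New min = -7; changed? no

Answer: no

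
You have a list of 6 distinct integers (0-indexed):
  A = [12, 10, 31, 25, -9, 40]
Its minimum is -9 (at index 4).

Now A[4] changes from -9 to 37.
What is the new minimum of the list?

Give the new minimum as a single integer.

Old min = -9 (at index 4)
Change: A[4] -9 -> 37
Changed element WAS the min. Need to check: is 37 still <= all others?
  Min of remaining elements: 10
  New min = min(37, 10) = 10

Answer: 10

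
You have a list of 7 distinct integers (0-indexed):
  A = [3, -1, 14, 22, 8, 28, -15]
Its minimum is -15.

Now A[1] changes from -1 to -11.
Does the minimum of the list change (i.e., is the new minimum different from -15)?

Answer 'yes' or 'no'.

Answer: no

Derivation:
Old min = -15
Change: A[1] -1 -> -11
Changed element was NOT the min; min changes only if -11 < -15.
New min = -15; changed? no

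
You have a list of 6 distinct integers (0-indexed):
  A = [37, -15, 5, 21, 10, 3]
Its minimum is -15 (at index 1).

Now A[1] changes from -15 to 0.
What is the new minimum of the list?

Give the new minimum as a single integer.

Old min = -15 (at index 1)
Change: A[1] -15 -> 0
Changed element WAS the min. Need to check: is 0 still <= all others?
  Min of remaining elements: 3
  New min = min(0, 3) = 0

Answer: 0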